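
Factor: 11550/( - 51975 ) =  - 2^1*3^( -2 ) = -2/9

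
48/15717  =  16/5239 = 0.00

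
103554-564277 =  - 460723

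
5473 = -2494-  - 7967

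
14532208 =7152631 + 7379577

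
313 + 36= 349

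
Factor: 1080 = 2^3 * 3^3  *5^1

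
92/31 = 92/31 = 2.97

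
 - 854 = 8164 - 9018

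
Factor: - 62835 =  - 3^1*5^1*59^1 * 71^1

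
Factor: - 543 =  - 3^1 * 181^1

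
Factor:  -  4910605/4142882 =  - 2^( - 1 )*  5^1*  7^1*29^ ( - 1 )*173^1*811^1 * 71429^( - 1 )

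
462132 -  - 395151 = 857283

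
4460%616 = 148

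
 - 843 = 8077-8920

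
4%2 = 0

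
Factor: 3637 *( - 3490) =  - 12693130 = -  2^1*5^1*349^1*3637^1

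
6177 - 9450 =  - 3273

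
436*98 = 42728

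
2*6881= 13762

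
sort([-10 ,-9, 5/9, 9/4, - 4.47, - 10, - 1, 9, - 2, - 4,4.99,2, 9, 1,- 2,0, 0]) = [ - 10, - 10  , - 9,-4.47, - 4, - 2, - 2  ,-1, 0, 0,5/9, 1, 2, 9/4,4.99,  9,  9 ]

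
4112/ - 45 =  -  4112/45 = - 91.38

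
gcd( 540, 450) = 90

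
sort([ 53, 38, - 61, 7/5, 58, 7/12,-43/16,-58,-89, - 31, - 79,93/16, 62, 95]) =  [-89,-79,  -  61, -58 , - 31, -43/16, 7/12, 7/5, 93/16, 38, 53, 58, 62, 95]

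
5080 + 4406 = 9486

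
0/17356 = 0 = 0.00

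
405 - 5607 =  - 5202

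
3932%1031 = 839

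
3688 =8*461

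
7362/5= 1472  +  2/5 = 1472.40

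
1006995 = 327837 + 679158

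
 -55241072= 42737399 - 97978471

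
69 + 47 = 116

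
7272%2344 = 240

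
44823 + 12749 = 57572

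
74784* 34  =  2542656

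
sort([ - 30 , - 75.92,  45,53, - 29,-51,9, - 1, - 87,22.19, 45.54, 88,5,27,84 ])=[ - 87, - 75.92, - 51,-30, - 29, - 1,5,9, 22.19, 27,45,  45.54, 53, 84, 88] 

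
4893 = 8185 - 3292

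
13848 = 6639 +7209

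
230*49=11270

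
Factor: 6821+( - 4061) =2^3*  3^1*5^1*23^1 = 2760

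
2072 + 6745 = 8817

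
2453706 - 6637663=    - 4183957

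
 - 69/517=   -1 + 448/517 = - 0.13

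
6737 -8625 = - 1888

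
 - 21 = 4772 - 4793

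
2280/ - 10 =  - 228/1 = - 228.00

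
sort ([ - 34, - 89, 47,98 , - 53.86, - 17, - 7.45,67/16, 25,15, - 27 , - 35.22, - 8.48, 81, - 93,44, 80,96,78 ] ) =[ - 93 ,- 89, - 53.86, - 35.22,- 34, - 27,-17 , - 8.48 , - 7.45,67/16 , 15, 25 , 44, 47,78, 80 , 81,96 , 98] 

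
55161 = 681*81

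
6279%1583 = 1530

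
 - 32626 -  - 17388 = -15238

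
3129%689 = 373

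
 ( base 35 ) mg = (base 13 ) 486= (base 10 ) 786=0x312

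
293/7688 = 293/7688 = 0.04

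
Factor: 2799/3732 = 3/4= 2^( - 2)*3^1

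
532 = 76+456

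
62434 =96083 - 33649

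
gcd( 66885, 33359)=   1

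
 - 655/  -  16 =655/16=40.94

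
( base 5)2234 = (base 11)270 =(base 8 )477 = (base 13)1B7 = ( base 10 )319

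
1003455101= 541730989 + 461724112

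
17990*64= 1151360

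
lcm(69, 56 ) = 3864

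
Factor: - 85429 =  -85429^1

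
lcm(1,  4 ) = 4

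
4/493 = 4/493 = 0.01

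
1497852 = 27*55476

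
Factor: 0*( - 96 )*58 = 0 = 0^1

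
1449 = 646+803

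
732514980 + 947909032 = 1680424012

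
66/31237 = 66/31237 = 0.00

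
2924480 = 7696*380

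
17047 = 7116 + 9931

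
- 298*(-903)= 269094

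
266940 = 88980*3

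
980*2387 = 2339260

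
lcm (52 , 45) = 2340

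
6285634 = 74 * 84941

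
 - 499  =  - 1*499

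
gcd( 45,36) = 9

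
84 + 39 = 123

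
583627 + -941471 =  - 357844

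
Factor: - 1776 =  - 2^4*3^1*37^1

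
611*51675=31573425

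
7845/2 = 7845/2 = 3922.50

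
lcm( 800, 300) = 2400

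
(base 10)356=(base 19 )IE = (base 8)544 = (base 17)13g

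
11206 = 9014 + 2192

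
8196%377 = 279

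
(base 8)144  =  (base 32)34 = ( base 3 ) 10201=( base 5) 400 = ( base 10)100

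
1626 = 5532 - 3906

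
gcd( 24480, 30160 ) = 80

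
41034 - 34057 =6977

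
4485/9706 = 195/422 = 0.46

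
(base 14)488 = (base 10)904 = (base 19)29b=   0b1110001000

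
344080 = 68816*5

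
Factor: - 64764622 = - 2^1*13^1*43^1*53^1*1093^1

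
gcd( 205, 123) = 41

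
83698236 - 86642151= - 2943915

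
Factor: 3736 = 2^3*467^1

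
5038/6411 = 5038/6411 = 0.79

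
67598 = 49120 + 18478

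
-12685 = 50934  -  63619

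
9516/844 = 11 +58/211 = 11.27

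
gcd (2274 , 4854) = 6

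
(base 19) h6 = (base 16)149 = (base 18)105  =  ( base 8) 511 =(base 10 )329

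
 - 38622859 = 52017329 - 90640188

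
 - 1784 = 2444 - 4228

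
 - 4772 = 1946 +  - 6718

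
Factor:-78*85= - 6630 = - 2^1 *3^1*5^1*13^1*17^1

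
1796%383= 264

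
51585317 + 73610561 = 125195878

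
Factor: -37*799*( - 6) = 2^1*3^1*17^1*37^1 *47^1=177378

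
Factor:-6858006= - 2^1 * 3^1*31^1*36871^1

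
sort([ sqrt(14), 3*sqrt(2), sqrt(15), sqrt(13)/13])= [ sqrt( 13)/13, sqrt (14),sqrt(15 ), 3*sqrt ( 2)]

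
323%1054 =323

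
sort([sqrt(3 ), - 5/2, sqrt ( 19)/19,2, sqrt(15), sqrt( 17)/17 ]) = [ - 5/2,sqrt( 19)/19, sqrt( 17)/17,sqrt( 3 ),2, sqrt(15)]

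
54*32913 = 1777302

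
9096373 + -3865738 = 5230635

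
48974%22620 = 3734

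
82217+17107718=17189935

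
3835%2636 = 1199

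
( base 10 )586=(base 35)GQ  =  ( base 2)1001001010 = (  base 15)291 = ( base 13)361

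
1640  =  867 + 773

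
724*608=440192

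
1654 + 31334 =32988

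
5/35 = 1/7=0.14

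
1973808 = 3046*648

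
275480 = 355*776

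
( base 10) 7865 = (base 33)77B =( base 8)17271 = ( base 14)2c1b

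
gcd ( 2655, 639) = 9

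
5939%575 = 189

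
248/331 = 248/331 = 0.75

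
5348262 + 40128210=45476472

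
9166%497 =220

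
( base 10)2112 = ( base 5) 31422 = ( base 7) 6105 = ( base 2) 100001000000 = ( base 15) 95C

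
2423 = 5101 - 2678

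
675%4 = 3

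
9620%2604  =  1808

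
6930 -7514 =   -  584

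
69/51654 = 23/17218 = 0.00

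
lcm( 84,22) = 924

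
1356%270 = 6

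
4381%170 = 131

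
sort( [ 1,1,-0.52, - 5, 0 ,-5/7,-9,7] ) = [-9, - 5,-5/7,-0.52, 0,1, 1, 7 ] 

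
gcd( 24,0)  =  24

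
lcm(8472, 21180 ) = 42360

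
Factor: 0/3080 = 0^1 = 0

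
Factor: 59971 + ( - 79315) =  - 2^4*3^1*13^1*31^1  =  - 19344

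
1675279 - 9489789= - 7814510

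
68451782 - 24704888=43746894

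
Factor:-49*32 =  - 2^5*7^2 = - 1568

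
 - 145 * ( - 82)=11890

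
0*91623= 0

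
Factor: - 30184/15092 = -2^1 = -2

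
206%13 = 11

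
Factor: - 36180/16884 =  - 15/7 = - 3^1* 5^1*7^( - 1) 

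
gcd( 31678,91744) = 94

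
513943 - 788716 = -274773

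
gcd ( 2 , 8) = 2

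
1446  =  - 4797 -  - 6243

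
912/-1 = -912 + 0/1 = -  912.00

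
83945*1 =83945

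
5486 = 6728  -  1242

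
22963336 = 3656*6281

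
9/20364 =3/6788 = 0.00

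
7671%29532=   7671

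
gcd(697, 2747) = 41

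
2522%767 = 221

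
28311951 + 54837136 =83149087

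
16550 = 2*8275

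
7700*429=3303300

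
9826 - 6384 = 3442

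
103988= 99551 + 4437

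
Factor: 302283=3^2 * 33587^1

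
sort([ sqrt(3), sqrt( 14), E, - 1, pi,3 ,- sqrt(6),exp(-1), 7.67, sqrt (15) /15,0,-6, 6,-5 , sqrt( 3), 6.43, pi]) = [ - 6,-5,-sqrt( 6 ), - 1, 0, sqrt ( 15)/15, exp( - 1), sqrt (3) , sqrt ( 3) , E, 3,pi,pi, sqrt( 14), 6,6.43,7.67]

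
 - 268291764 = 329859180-598150944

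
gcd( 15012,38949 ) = 3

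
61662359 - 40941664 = 20720695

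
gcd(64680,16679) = 1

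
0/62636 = 0= 0.00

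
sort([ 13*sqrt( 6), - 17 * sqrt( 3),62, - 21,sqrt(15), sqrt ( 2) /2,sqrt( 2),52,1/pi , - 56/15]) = [  -  17*sqrt(3 ), - 21, - 56/15, 1/pi, sqrt( 2) /2,  sqrt(2), sqrt (15 ), 13*sqrt(6),52,62]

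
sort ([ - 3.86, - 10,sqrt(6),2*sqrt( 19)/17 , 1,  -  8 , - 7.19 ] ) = [ - 10, - 8, - 7.19, - 3.86, 2 * sqrt(19)/17, 1 , sqrt(6 ) ] 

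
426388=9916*43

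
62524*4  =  250096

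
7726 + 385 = 8111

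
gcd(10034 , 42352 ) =2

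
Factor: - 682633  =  - 7^1*113^1 * 863^1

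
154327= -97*( - 1591)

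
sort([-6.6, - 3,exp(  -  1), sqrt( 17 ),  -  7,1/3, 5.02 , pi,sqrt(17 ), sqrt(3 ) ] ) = [ - 7,-6.6,  -  3,1/3,exp(-1), sqrt(3 ),pi,sqrt(17), sqrt( 17),5.02 ]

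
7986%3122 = 1742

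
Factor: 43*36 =1548 =2^2*  3^2*43^1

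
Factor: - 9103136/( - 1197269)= 2^5*7^1*40639^1*1197269^( - 1)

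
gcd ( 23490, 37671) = 87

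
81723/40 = 2043 + 3/40  =  2043.08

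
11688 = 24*487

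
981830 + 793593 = 1775423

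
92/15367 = 92/15367 = 0.01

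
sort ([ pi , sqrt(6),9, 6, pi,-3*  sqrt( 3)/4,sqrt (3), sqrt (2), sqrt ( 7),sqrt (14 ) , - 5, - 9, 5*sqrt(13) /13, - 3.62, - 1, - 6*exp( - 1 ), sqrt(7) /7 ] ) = [ - 9,-5,- 3.62,  -  6 * exp( - 1 ), - 3*sqrt( 3)/4,  -  1, sqrt(7 ) /7, 5*sqrt (13 ) /13, sqrt(2),sqrt( 3),sqrt(6), sqrt( 7 ), pi, pi,sqrt ( 14 ), 6, 9 ]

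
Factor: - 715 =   -  5^1*11^1*13^1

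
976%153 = 58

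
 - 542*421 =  - 228182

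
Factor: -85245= - 3^1 *5^1 * 5683^1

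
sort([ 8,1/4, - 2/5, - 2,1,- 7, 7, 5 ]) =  [ - 7,  -  2, - 2/5 , 1/4, 1, 5,7,8]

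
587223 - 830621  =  -243398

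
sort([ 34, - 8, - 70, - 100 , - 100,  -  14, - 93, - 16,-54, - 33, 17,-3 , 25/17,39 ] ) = [ - 100, -100, - 93 , - 70, - 54, - 33, - 16 , - 14, - 8, - 3,25/17, 17,34, 39 ] 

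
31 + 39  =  70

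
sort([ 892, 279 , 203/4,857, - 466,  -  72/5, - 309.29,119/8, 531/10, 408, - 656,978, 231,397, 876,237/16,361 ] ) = [ - 656, - 466,-309.29 , - 72/5,237/16, 119/8, 203/4, 531/10,  231, 279,361, 397, 408,857,  876,892,978 ] 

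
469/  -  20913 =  - 469/20913 = - 0.02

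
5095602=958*5319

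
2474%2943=2474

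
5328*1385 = 7379280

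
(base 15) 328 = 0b1011001001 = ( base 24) 15H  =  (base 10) 713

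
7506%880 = 466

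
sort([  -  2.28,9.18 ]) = [ - 2.28, 9.18]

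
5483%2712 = 59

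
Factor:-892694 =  - 2^1 * 11^1 *40577^1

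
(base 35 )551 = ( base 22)d09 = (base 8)14235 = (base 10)6301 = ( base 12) 3791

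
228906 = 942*243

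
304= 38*8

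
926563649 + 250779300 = 1177342949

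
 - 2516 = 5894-8410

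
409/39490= 409/39490 = 0.01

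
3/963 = 1/321  =  0.00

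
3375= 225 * 15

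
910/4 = 227 + 1/2 = 227.50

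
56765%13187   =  4017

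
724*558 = 403992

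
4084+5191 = 9275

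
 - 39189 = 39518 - 78707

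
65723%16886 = 15065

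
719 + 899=1618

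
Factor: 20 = 2^2 * 5^1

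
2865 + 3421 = 6286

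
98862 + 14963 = 113825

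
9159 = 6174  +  2985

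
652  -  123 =529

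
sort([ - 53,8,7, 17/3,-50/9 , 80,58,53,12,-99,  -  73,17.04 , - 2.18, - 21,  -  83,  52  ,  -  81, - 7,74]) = [ - 99, -83,  -  81, - 73, - 53, -21,-7,-50/9, - 2.18,17/3,  7,  8, 12, 17.04,52,53,  58, 74, 80]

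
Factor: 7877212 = 2^2*7^1 * 29^1*89^1 * 109^1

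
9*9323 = 83907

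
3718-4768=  - 1050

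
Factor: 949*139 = 13^1*73^1*139^1=131911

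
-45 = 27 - 72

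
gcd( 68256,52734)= 6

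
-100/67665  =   - 20/13533=- 0.00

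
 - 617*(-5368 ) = 3312056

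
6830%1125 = 80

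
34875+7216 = 42091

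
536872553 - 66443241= 470429312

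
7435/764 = 9 + 559/764 = 9.73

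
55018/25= 2200 + 18/25 = 2200.72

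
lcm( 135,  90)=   270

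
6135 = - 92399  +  98534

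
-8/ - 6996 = 2/1749 = 0.00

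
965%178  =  75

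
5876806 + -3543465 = 2333341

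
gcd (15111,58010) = 1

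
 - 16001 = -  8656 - 7345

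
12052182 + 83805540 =95857722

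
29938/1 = 29938 = 29938.00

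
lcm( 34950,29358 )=733950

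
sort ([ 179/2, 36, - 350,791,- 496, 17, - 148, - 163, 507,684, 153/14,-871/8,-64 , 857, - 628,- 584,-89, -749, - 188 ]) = [ - 749, - 628, - 584, - 496, - 350,  -  188, - 163, - 148, - 871/8,  -  89, - 64, 153/14, 17, 36, 179/2, 507 , 684,  791, 857 ] 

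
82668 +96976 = 179644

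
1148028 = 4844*237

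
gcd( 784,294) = 98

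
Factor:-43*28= - 1204 = - 2^2*7^1 *43^1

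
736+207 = 943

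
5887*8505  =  50068935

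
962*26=25012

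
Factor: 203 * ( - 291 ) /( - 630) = 2813/30 = 2^( - 1 )*3^( - 1 ) *5^( - 1)  *  29^1*97^1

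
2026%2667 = 2026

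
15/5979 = 5/1993  =  0.00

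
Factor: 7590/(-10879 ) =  - 30/43 =-  2^1*3^1*5^1* 43^(  -  1)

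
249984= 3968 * 63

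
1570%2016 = 1570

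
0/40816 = 0 = 0.00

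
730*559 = 408070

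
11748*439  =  5157372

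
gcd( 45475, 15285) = 5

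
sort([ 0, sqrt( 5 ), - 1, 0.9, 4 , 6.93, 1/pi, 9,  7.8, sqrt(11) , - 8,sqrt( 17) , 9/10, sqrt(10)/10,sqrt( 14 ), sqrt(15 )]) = [ -8, - 1 , 0,sqrt(10 ) /10,1/pi,9/10 , 0.9,sqrt( 5 ) , sqrt( 11), sqrt (14 ) , sqrt( 15), 4, sqrt(17),6.93,7.8,  9]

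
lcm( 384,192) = 384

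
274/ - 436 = -137/218 = -0.63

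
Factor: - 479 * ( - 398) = 2^1*199^1 *479^1 = 190642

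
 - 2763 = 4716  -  7479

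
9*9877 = 88893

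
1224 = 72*17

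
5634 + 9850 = 15484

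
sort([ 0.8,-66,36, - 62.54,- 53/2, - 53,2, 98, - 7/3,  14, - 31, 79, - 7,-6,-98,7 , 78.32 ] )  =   [  -  98, - 66, - 62.54 , - 53, - 31,-53/2,-7, - 6,-7/3,0.8,  2,7, 14,36,78.32,79,98]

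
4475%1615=1245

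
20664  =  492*42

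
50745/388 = 50745/388  =  130.79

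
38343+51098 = 89441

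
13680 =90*152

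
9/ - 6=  - 3/2 = - 1.50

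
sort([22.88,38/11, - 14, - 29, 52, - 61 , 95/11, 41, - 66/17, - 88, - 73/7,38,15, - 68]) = [ -88, - 68, - 61, - 29, - 14,-73/7, - 66/17, 38/11,95/11,15 , 22.88,38, 41,52]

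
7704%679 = 235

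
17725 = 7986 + 9739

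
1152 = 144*8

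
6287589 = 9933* 633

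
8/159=8/159 = 0.05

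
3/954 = 1/318 = 0.00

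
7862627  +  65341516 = 73204143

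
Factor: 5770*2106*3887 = 2^2*3^4*5^1*13^3*23^1*577^1 = 47233346940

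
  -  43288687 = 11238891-54527578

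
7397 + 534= 7931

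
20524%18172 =2352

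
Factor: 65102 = 2^1*43^1*757^1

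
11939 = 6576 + 5363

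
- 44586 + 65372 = 20786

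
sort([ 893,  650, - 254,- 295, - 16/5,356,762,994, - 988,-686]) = [-988, - 686,  -  295, -254,- 16/5, 356, 650,762,  893,994]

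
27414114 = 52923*518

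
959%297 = 68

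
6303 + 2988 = 9291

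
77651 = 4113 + 73538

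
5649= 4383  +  1266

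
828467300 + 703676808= 1532144108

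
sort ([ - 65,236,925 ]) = [ - 65, 236 , 925]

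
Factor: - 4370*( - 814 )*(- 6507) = -23146570260=- 2^2*3^3 * 5^1 * 11^1  *19^1 * 23^1*  37^1 * 241^1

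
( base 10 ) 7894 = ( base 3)101211101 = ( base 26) BHG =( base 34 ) 6S6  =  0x1ED6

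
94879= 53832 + 41047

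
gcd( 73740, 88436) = 4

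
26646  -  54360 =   -  27714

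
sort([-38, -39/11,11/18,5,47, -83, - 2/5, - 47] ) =[-83, -47,-38, - 39/11,  -  2/5,11/18 , 5, 47] 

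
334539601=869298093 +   -  534758492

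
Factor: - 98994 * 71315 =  - 7059757110 =- 2^1*3^1*5^1* 7^1* 17^1 * 839^1 * 2357^1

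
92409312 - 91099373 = 1309939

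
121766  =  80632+41134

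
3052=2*1526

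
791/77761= 791/77761 = 0.01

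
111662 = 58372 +53290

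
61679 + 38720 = 100399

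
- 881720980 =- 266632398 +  - 615088582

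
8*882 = 7056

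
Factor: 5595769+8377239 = 2^4*7^1* 124759^1 = 13973008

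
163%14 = 9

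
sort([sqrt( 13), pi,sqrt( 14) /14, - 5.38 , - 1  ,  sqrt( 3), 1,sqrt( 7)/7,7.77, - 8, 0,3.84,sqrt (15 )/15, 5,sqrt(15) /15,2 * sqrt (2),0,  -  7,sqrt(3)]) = [  -  8, - 7,  -  5.38,- 1,  0, 0,  sqrt (15)/15 , sqrt(15)/15,  sqrt( 14)/14, sqrt( 7)/7, 1, sqrt (3) , sqrt (3),  2*sqrt( 2 ), pi,  sqrt(13 ),3.84 , 5,7.77]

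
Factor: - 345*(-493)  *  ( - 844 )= - 2^2*3^1*5^1 * 17^1*23^1* 29^1*211^1  =  - 143551740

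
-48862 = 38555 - 87417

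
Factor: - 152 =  - 2^3*19^1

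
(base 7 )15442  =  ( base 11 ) 3298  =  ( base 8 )10366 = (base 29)54l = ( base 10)4342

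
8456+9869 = 18325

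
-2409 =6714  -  9123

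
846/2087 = 846/2087  =  0.41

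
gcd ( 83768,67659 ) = 1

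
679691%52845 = 45551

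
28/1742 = 14/871= 0.02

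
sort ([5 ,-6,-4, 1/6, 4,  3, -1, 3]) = [-6, - 4,- 1,1/6, 3,  3, 4, 5 ]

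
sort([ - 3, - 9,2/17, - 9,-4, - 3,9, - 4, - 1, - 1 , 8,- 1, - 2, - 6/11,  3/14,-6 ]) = [ - 9,-9 , - 6, - 4, - 4,-3, - 3, - 2,  -  1, - 1, - 1, - 6/11, 2/17, 3/14, 8, 9]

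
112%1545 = 112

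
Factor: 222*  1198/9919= 265956/9919 = 2^2 * 3^1*7^( - 1 )*13^( - 1 )*37^1 * 109^ (-1 )*599^1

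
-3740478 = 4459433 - 8199911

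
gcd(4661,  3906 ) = 1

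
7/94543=7/94543 = 0.00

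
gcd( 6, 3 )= 3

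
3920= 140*28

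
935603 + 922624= 1858227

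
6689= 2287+4402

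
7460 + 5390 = 12850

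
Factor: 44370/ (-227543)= -2^1*3^2*5^1*17^1 * 29^1*139^( - 1 )*1637^( - 1)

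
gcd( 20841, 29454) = 3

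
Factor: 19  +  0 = 19^1 = 19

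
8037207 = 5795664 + 2241543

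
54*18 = 972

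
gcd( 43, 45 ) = 1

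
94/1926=47/963 = 0.05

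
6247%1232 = 87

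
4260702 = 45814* 93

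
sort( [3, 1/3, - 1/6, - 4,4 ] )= [ - 4, - 1/6, 1/3, 3 , 4 ] 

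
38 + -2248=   -  2210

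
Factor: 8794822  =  2^1  *67^1*65633^1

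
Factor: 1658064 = 2^4*3^1 * 34543^1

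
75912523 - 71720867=4191656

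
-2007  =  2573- 4580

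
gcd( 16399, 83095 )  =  1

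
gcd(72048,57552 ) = 48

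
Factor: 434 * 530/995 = 46004/199 = 2^2*7^1*31^1 * 53^1*199^( - 1 )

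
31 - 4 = 27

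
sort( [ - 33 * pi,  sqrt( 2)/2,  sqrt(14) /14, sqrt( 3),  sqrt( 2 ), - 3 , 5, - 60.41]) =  [ - 33*pi,-60.41, - 3, sqrt(14 ) /14, sqrt( 2 )/2,sqrt( 2), sqrt( 3),5]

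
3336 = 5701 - 2365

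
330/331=330/331=1.00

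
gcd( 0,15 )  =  15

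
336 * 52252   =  17556672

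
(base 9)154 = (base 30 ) 4A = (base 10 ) 130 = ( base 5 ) 1010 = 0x82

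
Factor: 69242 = 2^1*89^1 *389^1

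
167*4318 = 721106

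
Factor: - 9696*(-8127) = 78799392 = 2^5*3^4*7^1*43^1*101^1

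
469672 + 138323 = 607995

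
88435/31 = 88435/31 = 2852.74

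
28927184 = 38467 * 752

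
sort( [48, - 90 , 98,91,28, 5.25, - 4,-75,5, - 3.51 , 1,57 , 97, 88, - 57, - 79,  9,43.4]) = [-90, -79, - 75,-57,-4, - 3.51, 1, 5, 5.25,9,  28,43.4, 48,57,88,91,  97,98 ]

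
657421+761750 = 1419171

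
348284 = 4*87071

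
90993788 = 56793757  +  34200031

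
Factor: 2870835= 3^1*5^1* 11^1 * 127^1 * 137^1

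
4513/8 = 4513/8 = 564.12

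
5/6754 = 5/6754 = 0.00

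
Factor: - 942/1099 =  - 2^1*3^1*7^( - 1 ) = - 6/7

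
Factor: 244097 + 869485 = 1113582 =2^1*3^1  *31^1 * 5987^1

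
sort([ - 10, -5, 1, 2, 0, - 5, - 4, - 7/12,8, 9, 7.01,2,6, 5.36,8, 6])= [  -  10,-5, - 5, - 4, - 7/12, 0,1, 2, 2,  5.36,6,6, 7.01, 8,  8,  9 ]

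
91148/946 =45574/473 = 96.35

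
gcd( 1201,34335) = 1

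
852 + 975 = 1827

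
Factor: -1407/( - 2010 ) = 2^ ( - 1)*5^( - 1 )*7^1  =  7/10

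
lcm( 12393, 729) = 12393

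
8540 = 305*28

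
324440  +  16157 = 340597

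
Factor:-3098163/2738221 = - 3^1 * 353^( -1 )*7757^ ( - 1)*1032721^1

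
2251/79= 28+39/79 = 28.49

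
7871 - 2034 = 5837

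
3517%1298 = 921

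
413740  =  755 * 548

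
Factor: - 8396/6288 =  - 2^( - 2)*3^(- 1)*131^( - 1) * 2099^1 = - 2099/1572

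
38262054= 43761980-5499926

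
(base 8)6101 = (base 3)11022012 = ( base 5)100022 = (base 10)3137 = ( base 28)401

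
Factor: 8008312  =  2^3*13^1*77003^1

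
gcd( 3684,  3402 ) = 6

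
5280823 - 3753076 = 1527747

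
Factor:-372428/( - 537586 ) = 566/817 = 2^1 *19^(-1)*43^(  -  1)*283^1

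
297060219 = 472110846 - 175050627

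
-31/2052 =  - 1 + 2021/2052 = - 0.02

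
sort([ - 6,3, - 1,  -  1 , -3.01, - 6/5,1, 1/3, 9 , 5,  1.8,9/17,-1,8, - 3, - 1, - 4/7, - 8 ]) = [-8, - 6, - 3.01,-3,-6/5, - 1, - 1,- 1, - 1, - 4/7,1/3, 9/17,  1,1.8, 3,5,  8,9 ]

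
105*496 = 52080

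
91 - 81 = 10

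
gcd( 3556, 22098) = 254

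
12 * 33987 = 407844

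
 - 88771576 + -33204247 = -121975823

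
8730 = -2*( - 4365)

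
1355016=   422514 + 932502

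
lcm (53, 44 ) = 2332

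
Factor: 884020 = 2^2*5^1 *44201^1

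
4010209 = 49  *81841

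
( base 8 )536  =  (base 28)ce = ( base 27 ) cq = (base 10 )350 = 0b101011110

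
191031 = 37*5163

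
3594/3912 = 599/652 = 0.92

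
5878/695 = 8+ 318/695 = 8.46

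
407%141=125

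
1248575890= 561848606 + 686727284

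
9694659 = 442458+9252201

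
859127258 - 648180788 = 210946470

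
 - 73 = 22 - 95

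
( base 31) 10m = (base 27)19B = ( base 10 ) 983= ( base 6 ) 4315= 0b1111010111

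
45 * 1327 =59715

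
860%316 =228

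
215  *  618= 132870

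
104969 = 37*2837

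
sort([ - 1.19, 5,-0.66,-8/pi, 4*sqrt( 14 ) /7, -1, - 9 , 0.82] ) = [ -9, - 8/pi, - 1.19, - 1, - 0.66 , 0.82,  4*sqrt(14)/7,5]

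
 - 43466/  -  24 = 21733/12= 1811.08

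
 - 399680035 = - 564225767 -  - 164545732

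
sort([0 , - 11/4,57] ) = [-11/4 , 0,  57] 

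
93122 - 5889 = 87233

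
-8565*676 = -5789940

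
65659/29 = 2264 + 3/29 = 2264.10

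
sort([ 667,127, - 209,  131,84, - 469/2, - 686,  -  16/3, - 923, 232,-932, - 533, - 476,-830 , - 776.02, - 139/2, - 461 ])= [ - 932, - 923,  -  830, - 776.02, - 686, - 533, - 476, - 461, - 469/2, - 209, - 139/2, -16/3,84, 127,131,232,667 ]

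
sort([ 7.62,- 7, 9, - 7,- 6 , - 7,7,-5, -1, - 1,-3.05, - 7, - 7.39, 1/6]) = [  -  7.39,  -  7,- 7,-7,-7,-6,-5, - 3.05,-1, - 1, 1/6, 7, 7.62,9] 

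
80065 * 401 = 32106065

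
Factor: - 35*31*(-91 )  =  5^1*7^2 * 13^1 * 31^1= 98735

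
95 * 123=11685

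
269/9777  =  269/9777= 0.03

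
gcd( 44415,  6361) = 1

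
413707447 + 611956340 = 1025663787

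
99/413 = 99/413 = 0.24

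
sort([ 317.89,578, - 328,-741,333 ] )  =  [-741, - 328,317.89,333,578 ]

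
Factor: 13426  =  2^1*7^2*137^1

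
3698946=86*43011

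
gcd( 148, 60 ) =4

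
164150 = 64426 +99724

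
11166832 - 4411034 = 6755798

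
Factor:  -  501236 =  - 2^2*29^2*149^1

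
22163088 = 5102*4344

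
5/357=5/357 = 0.01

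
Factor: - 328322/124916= -983/374  =  - 2^( - 1 ) * 11^( - 1) * 17^ (-1)*983^1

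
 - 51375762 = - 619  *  82998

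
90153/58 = 90153/58 = 1554.36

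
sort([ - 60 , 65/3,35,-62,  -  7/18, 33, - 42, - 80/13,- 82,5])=[ - 82, - 62,  -  60, - 42,  -  80/13,  -  7/18, 5,65/3,  33, 35]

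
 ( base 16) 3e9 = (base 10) 1001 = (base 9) 1332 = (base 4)33221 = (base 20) 2a1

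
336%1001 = 336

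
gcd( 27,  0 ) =27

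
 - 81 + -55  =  - 136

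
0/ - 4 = 0/1 = -0.00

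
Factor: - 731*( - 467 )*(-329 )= - 7^1 * 17^1*43^1*47^1*467^1 = - 112313033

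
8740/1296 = 2185/324 = 6.74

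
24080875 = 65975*365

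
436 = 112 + 324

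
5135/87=59  +  2/87= 59.02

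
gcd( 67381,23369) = 1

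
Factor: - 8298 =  - 2^1*3^2*461^1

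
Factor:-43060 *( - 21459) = 924024540  =  2^2*3^1* 5^1*  23^1 * 311^1*2153^1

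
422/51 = 8 + 14/51 = 8.27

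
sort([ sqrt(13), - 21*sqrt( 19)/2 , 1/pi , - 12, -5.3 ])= [  -  21 * sqrt( 19)/2,-12, - 5.3,1/pi, sqrt ( 13 ) ] 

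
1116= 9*124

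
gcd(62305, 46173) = 1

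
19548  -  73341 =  - 53793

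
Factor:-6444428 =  - 2^2*17^1*94771^1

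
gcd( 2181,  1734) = 3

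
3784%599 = 190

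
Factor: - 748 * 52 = -2^4 * 11^1 *13^1*17^1 = - 38896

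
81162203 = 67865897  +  13296306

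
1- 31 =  - 30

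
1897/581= 271/83 = 3.27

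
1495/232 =1495/232 = 6.44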